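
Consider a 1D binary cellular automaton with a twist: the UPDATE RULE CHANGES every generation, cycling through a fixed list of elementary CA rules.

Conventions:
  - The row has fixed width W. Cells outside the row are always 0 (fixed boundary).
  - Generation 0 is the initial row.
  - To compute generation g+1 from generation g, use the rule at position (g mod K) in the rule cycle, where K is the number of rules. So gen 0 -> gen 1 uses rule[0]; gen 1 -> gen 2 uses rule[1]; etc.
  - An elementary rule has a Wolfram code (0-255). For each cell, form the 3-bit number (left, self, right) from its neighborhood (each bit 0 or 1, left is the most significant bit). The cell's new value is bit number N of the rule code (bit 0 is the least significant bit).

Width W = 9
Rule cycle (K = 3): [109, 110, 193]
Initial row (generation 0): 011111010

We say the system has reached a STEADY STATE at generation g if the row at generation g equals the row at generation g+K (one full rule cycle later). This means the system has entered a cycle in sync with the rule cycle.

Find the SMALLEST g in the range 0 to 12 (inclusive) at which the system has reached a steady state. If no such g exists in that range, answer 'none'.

Gen 0: 011111010
Gen 1 (rule 109): 010001110
Gen 2 (rule 110): 110011010
Gen 3 (rule 193): 010001000
Gen 4 (rule 109): 010101011
Gen 5 (rule 110): 111111111
Gen 6 (rule 193): 011111111
Gen 7 (rule 109): 010000001
Gen 8 (rule 110): 110000011
Gen 9 (rule 193): 010111001
Gen 10 (rule 109): 011101001
Gen 11 (rule 110): 110111011
Gen 12 (rule 193): 010011001
Gen 13 (rule 109): 010011001
Gen 14 (rule 110): 110111011
Gen 15 (rule 193): 010011001

Answer: 11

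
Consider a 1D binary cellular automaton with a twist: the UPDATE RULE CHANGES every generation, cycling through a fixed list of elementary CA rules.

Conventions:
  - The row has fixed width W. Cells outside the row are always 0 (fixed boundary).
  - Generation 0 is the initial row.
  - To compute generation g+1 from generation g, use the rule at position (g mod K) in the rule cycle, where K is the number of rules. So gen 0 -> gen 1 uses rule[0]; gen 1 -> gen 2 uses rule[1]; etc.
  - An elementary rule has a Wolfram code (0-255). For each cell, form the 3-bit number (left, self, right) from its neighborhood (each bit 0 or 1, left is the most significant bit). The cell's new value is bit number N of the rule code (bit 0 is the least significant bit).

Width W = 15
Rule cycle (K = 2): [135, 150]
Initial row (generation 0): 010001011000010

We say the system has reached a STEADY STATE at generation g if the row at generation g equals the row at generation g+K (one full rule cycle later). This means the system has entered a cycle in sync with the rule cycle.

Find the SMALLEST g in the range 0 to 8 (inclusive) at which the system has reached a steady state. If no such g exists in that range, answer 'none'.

Answer: none

Derivation:
Gen 0: 010001011000010
Gen 1 (rule 135): 110111000011110
Gen 2 (rule 150): 000010100101101
Gen 3 (rule 135): 111110101100001
Gen 4 (rule 150): 011100100010011
Gen 5 (rule 135): 101001101110100
Gen 6 (rule 150): 101110000100110
Gen 7 (rule 135): 100100111101000
Gen 8 (rule 150): 111111011001100
Gen 9 (rule 135): 011110000010001
Gen 10 (rule 150): 101101000111011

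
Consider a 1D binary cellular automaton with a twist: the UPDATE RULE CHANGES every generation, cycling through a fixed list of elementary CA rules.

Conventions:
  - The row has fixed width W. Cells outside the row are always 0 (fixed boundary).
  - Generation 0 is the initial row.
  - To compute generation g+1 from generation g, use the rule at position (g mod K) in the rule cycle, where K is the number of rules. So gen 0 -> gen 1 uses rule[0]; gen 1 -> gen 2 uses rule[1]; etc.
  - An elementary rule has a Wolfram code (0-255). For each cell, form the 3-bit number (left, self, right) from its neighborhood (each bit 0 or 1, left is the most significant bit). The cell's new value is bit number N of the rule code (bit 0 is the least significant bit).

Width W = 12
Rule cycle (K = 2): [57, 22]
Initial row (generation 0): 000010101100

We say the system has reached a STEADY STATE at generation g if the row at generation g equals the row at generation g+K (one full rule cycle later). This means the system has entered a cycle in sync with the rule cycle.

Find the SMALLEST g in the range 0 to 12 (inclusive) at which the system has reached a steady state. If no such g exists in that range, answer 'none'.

Answer: 2

Derivation:
Gen 0: 000010101100
Gen 1 (rule 57): 111001011011
Gen 2 (rule 22): 000111000000
Gen 3 (rule 57): 110100111111
Gen 4 (rule 22): 000111000000
Gen 5 (rule 57): 110100111111
Gen 6 (rule 22): 000111000000
Gen 7 (rule 57): 110100111111
Gen 8 (rule 22): 000111000000
Gen 9 (rule 57): 110100111111
Gen 10 (rule 22): 000111000000
Gen 11 (rule 57): 110100111111
Gen 12 (rule 22): 000111000000
Gen 13 (rule 57): 110100111111
Gen 14 (rule 22): 000111000000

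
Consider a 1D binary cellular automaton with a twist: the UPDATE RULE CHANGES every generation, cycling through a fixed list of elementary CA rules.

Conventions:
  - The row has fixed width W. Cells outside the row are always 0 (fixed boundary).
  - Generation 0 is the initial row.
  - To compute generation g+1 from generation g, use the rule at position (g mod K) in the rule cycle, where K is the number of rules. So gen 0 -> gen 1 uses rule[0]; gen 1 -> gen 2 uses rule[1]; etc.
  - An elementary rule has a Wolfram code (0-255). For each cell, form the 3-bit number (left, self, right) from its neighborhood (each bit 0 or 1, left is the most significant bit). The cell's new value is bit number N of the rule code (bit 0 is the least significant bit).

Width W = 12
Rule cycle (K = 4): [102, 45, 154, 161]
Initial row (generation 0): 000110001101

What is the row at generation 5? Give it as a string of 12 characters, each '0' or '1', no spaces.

Gen 0: 000110001101
Gen 1 (rule 102): 001010010111
Gen 2 (rule 45): 101110011100
Gen 3 (rule 154): 001101111010
Gen 4 (rule 161): 100010110100
Gen 5 (rule 102): 100111011100

Answer: 100111011100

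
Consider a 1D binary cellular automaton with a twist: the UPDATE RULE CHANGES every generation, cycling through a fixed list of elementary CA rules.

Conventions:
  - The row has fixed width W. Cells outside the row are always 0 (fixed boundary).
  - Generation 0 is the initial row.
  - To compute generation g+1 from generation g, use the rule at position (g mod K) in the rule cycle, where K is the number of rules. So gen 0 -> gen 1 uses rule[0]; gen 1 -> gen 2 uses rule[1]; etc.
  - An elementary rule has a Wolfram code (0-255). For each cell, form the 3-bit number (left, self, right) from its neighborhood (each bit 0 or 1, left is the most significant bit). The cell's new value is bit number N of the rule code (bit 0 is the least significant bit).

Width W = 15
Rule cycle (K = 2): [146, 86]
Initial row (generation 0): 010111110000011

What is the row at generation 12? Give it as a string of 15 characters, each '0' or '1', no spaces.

Gen 0: 010111110000011
Gen 1 (rule 146): 100011101000100
Gen 2 (rule 86): 110100101101110
Gen 3 (rule 146): 000011000000101
Gen 4 (rule 86): 000101100001101
Gen 5 (rule 146): 001000010010000
Gen 6 (rule 86): 011100111111000
Gen 7 (rule 146): 101011011110100
Gen 8 (rule 86): 101001000010110
Gen 9 (rule 146): 000110100100001
Gen 10 (rule 86): 001010111110011
Gen 11 (rule 146): 010000011101100
Gen 12 (rule 86): 111000100100110

Answer: 111000100100110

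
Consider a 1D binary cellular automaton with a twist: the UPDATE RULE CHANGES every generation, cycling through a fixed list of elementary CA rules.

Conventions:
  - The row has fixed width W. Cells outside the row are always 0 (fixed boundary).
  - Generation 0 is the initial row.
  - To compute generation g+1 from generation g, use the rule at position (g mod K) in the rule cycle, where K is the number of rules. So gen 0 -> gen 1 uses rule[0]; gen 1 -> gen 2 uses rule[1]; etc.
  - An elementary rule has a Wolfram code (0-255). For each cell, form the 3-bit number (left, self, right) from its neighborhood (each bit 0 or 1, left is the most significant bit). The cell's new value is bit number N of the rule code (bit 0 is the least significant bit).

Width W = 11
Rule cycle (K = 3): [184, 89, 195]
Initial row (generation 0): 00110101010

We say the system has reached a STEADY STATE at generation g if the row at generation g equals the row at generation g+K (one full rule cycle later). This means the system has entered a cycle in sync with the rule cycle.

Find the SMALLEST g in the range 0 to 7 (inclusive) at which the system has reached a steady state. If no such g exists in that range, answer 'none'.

Answer: none

Derivation:
Gen 0: 00110101010
Gen 1 (rule 184): 00101010101
Gen 2 (rule 89): 10000000000
Gen 3 (rule 195): 00111111111
Gen 4 (rule 184): 00111111110
Gen 5 (rule 89): 10100000011
Gen 6 (rule 195): 00001111101
Gen 7 (rule 184): 00001111010
Gen 8 (rule 89): 11101001001
Gen 9 (rule 195): 01100010010
Gen 10 (rule 184): 01010001001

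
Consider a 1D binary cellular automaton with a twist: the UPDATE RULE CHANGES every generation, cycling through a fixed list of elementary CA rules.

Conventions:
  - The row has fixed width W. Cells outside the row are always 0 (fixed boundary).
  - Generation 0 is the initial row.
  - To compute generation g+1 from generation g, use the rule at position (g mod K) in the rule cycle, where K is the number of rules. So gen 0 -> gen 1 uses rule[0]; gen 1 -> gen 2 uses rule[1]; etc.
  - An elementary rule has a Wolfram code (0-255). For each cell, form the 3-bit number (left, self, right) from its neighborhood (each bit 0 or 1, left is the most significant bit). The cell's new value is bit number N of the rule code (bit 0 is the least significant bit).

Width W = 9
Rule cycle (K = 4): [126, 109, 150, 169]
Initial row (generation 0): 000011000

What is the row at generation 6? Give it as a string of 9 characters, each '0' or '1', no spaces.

Gen 0: 000011000
Gen 1 (rule 126): 000111100
Gen 2 (rule 109): 110100101
Gen 3 (rule 150): 000111101
Gen 4 (rule 169): 110111010
Gen 5 (rule 126): 111101111
Gen 6 (rule 109): 100111001

Answer: 100111001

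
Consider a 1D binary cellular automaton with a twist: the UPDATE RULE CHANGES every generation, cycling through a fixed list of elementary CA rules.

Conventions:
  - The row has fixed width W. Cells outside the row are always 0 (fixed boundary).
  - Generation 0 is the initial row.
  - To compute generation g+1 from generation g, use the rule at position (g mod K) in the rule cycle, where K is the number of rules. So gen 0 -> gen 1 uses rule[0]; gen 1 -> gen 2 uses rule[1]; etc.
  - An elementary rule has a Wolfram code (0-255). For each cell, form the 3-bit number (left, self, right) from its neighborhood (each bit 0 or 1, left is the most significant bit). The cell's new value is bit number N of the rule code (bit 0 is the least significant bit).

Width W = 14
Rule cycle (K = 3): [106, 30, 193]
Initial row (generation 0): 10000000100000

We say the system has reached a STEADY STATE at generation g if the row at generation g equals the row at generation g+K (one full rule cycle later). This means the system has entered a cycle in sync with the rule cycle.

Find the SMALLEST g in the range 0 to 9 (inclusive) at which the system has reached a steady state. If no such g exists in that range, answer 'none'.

Answer: none

Derivation:
Gen 0: 10000000100000
Gen 1 (rule 106): 00000001000000
Gen 2 (rule 30): 00000011100000
Gen 3 (rule 193): 11111001101111
Gen 4 (rule 106): 10001011111001
Gen 5 (rule 30): 11011010000111
Gen 6 (rule 193): 01001000110011
Gen 7 (rule 106): 10010001110111
Gen 8 (rule 30): 11111011000100
Gen 9 (rule 193): 01111001010001
Gen 10 (rule 106): 11001010100010
Gen 11 (rule 30): 10111010110111
Gen 12 (rule 193): 00011000010011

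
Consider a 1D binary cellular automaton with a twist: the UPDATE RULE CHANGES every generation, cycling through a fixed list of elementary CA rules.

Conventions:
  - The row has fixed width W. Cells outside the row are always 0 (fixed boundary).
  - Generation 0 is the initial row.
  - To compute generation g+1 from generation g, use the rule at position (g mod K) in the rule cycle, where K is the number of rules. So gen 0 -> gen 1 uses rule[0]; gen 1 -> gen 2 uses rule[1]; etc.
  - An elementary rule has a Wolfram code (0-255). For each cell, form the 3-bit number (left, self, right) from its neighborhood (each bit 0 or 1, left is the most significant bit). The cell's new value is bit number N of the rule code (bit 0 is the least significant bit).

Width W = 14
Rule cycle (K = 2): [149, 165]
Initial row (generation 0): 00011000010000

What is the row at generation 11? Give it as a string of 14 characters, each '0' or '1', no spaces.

Gen 0: 00011000010000
Gen 1 (rule 149): 11000111011111
Gen 2 (rule 165): 00010010101110
Gen 3 (rule 149): 11011010100101
Gen 4 (rule 165): 00100111100111
Gen 5 (rule 149): 10110011010010
Gen 6 (rule 165): 11000000110010
Gen 7 (rule 149): 00111110001011
Gen 8 (rule 165): 10011100101100
Gen 9 (rule 149): 11001010100011
Gen 10 (rule 165): 00001111101000
Gen 11 (rule 149): 11100111001111

Answer: 11100111001111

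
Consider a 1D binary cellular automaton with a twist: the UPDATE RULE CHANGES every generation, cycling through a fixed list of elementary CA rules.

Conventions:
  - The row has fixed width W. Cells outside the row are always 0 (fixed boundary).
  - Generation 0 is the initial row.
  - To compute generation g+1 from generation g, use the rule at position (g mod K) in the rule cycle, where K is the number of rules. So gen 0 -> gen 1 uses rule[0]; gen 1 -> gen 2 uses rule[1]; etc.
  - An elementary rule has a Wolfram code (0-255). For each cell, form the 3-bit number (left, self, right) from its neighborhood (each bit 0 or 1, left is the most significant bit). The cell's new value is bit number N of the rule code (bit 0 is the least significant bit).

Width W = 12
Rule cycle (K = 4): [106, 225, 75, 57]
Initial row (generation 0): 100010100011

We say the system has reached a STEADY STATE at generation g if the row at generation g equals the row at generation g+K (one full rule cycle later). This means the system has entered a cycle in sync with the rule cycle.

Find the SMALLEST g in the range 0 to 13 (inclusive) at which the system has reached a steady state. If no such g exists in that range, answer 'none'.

Gen 0: 100010100011
Gen 1 (rule 106): 000101000111
Gen 2 (rule 225): 110010010011
Gen 3 (rule 75): 110100100111
Gen 4 (rule 57): 101010010100
Gen 5 (rule 106): 010100101000
Gen 6 (rule 225): 001000010011
Gen 7 (rule 75): 110011100111
Gen 8 (rule 57): 101010010100
Gen 9 (rule 106): 010100101000
Gen 10 (rule 225): 001000010011
Gen 11 (rule 75): 110011100111
Gen 12 (rule 57): 101010010100
Gen 13 (rule 106): 010100101000
Gen 14 (rule 225): 001000010011
Gen 15 (rule 75): 110011100111
Gen 16 (rule 57): 101010010100
Gen 17 (rule 106): 010100101000

Answer: 4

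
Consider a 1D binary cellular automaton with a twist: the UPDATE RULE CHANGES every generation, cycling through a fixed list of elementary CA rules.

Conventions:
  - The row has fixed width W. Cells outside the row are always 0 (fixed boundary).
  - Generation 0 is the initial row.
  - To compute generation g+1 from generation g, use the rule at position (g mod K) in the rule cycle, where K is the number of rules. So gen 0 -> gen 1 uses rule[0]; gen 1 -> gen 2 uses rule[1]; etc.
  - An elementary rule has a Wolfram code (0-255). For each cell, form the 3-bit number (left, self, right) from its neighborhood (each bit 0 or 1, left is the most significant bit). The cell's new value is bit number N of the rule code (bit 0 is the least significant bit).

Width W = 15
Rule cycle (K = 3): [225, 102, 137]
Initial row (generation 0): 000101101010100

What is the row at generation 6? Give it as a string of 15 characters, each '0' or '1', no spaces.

Gen 0: 000101101010100
Gen 1 (rule 225): 110010110101001
Gen 2 (rule 102): 010111011111011
Gen 3 (rule 137): 000110011110010
Gen 4 (rule 225): 110010001110000
Gen 5 (rule 102): 010110010010000
Gen 6 (rule 137): 000100000000111

Answer: 000100000000111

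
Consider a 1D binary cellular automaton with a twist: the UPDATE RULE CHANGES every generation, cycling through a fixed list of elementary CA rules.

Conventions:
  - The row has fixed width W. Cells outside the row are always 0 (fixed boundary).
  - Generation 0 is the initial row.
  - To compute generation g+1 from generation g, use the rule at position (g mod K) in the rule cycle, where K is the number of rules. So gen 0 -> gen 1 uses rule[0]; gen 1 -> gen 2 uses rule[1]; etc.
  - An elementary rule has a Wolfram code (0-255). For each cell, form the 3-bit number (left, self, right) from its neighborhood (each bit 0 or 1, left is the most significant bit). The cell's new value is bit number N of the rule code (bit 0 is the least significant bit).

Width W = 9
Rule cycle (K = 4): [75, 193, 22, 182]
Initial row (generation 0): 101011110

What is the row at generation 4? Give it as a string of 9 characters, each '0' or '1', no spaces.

Answer: 001110000

Derivation:
Gen 0: 101011110
Gen 1 (rule 75): 000010010
Gen 2 (rule 193): 111000000
Gen 3 (rule 22): 000100000
Gen 4 (rule 182): 001110000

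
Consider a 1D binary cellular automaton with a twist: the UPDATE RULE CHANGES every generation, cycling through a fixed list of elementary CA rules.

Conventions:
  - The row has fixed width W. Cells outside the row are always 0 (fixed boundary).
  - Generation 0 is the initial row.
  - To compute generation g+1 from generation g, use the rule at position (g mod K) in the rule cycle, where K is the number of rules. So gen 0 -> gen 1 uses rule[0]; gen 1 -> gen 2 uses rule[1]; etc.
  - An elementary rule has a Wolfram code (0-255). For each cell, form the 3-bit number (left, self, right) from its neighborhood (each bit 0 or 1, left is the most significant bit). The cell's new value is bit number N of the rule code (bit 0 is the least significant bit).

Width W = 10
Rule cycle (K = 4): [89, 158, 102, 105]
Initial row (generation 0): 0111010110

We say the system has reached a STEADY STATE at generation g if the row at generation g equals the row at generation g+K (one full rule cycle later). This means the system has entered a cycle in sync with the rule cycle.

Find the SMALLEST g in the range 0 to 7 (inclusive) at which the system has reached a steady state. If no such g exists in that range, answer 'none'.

Gen 0: 0111010110
Gen 1 (rule 89): 0101000111
Gen 2 (rule 158): 1101101110
Gen 3 (rule 102): 0110110010
Gen 4 (rule 105): 0111110000
Gen 5 (rule 89): 0100011111
Gen 6 (rule 158): 1110111110
Gen 7 (rule 102): 0011000010
Gen 8 (rule 105): 1011011000
Gen 9 (rule 89): 0011011111
Gen 10 (rule 158): 0110011110
Gen 11 (rule 102): 1010100010

Answer: none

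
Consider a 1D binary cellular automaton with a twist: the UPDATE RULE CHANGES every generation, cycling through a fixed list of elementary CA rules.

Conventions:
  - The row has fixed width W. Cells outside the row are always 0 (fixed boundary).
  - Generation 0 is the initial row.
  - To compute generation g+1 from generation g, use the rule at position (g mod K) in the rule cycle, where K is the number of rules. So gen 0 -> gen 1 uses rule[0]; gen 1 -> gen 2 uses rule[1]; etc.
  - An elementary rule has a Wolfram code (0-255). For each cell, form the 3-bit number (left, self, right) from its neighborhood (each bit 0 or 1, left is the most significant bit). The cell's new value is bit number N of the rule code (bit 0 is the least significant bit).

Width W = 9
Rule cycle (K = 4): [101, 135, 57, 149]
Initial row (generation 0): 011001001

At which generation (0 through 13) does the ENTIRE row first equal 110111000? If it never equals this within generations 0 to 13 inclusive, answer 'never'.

Answer: never

Derivation:
Gen 0: 011001001
Gen 1 (rule 101): 001001001
Gen 2 (rule 135): 111011011
Gen 3 (rule 57): 100110110
Gen 4 (rule 149): 110000001
Gen 5 (rule 101): 010111101
Gen 6 (rule 135): 110011001
Gen 7 (rule 57): 101010100
Gen 8 (rule 149): 101010111
Gen 9 (rule 101): 111111001
Gen 10 (rule 135): 011110011
Gen 11 (rule 57): 010001010
Gen 12 (rule 149): 011101011
Gen 13 (rule 101): 000111101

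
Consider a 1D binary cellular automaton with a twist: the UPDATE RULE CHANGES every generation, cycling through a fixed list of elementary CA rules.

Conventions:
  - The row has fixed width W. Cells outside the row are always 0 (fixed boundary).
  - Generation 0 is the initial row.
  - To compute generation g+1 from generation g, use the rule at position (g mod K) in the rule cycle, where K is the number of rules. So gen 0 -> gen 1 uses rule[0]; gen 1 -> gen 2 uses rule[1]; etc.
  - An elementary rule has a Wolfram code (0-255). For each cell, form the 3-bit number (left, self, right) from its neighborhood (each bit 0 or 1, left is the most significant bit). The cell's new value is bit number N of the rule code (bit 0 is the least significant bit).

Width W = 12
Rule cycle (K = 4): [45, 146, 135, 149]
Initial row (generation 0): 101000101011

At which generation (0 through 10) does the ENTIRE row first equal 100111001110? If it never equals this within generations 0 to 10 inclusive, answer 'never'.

Answer: never

Derivation:
Gen 0: 101000101011
Gen 1 (rule 45): 111010111110
Gen 2 (rule 146): 010000011101
Gen 3 (rule 135): 110111101001
Gen 4 (rule 149): 000011001101
Gen 5 (rule 45): 111010001011
Gen 6 (rule 146): 010001010000
Gen 7 (rule 135): 110111010111
Gen 8 (rule 149): 000010010010
Gen 9 (rule 45): 111010010010
Gen 10 (rule 146): 010001101101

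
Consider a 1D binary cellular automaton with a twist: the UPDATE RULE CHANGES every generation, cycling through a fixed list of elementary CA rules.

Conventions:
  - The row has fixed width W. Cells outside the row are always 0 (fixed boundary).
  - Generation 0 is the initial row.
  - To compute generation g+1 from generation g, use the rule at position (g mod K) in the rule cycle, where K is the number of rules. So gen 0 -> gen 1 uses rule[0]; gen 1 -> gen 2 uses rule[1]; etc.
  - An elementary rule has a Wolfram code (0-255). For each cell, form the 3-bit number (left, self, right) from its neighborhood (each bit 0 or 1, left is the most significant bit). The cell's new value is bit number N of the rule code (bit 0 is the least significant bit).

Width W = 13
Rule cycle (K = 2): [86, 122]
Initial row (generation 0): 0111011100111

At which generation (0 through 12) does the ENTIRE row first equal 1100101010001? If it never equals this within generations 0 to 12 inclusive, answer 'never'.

Gen 0: 0111011100111
Gen 1 (rule 86): 1001000111001
Gen 2 (rule 122): 0110101101110
Gen 3 (rule 86): 1010100100011
Gen 4 (rule 122): 0101011010111
Gen 5 (rule 86): 1101001010001
Gen 6 (rule 122): 1110110101010
Gen 7 (rule 86): 0010010101011
Gen 8 (rule 122): 0101101010111
Gen 9 (rule 86): 1100101010001
Gen 10 (rule 122): 1111010101010
Gen 11 (rule 86): 0001010101011
Gen 12 (rule 122): 0010101010111

Answer: 9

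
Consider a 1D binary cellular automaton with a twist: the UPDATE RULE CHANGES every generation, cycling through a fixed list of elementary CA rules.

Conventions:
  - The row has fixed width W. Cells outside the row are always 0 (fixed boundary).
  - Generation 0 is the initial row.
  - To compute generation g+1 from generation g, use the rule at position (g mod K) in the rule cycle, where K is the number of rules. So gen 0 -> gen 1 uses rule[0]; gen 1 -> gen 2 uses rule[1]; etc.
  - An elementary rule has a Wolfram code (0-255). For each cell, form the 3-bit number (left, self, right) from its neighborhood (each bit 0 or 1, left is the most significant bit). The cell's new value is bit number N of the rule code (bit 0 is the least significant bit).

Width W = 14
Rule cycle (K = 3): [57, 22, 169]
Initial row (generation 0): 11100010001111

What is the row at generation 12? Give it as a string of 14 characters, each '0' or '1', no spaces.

Answer: 00111111101001

Derivation:
Gen 0: 11100010001111
Gen 1 (rule 57): 10011001101000
Gen 2 (rule 22): 11100110001100
Gen 3 (rule 169): 11000100101001
Gen 4 (rule 57): 10110010010100
Gen 5 (rule 22): 10001111110110
Gen 6 (rule 169): 00101111101100
Gen 7 (rule 57): 10011000011011
Gen 8 (rule 22): 11100100100000
Gen 9 (rule 169): 11000000001111
Gen 10 (rule 57): 10111111101000
Gen 11 (rule 22): 10000000001100
Gen 12 (rule 169): 00111111101001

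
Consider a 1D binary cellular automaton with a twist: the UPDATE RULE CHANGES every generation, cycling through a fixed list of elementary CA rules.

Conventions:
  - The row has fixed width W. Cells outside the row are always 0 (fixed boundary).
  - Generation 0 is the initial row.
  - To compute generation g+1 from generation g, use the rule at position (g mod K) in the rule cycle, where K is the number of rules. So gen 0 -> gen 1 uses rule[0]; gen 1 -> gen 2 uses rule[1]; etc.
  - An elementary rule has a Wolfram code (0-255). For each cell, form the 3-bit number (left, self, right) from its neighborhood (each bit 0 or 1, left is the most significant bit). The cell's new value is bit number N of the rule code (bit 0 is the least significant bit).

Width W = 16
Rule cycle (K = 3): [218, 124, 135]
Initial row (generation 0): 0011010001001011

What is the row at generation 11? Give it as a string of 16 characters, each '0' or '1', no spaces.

Answer: 0111111110011101

Derivation:
Gen 0: 0011010001001011
Gen 1 (rule 218): 0111001010110011
Gen 2 (rule 124): 0101101111111011
Gen 3 (rule 135): 1100000111110000
Gen 4 (rule 218): 1110001111111000
Gen 5 (rule 124): 1011001000001100
Gen 6 (rule 135): 1000011011110001
Gen 7 (rule 218): 0100111011111010
Gen 8 (rule 124): 0110101110001111
Gen 9 (rule 135): 1000100100110110
Gen 10 (rule 218): 0101011011110111
Gen 11 (rule 124): 0111111110011101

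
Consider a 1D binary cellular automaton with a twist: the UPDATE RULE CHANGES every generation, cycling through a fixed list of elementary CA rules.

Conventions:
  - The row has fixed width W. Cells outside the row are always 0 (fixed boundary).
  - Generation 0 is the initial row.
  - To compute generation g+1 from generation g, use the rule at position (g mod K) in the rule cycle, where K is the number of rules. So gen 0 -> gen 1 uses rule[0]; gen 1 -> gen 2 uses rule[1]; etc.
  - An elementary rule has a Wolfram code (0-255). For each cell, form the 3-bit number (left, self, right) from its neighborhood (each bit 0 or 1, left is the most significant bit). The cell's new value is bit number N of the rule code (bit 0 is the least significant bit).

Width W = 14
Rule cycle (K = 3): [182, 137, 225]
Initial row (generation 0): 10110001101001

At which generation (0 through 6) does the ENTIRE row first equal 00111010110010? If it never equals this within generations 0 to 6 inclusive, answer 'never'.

Gen 0: 10110001101001
Gen 1 (rule 182): 11001010011111
Gen 2 (rule 137): 10000000011110
Gen 3 (rule 225): 00111111001110
Gen 4 (rule 182): 01011110110101
Gen 5 (rule 137): 00011100100000
Gen 6 (rule 225): 11001100001111

Answer: never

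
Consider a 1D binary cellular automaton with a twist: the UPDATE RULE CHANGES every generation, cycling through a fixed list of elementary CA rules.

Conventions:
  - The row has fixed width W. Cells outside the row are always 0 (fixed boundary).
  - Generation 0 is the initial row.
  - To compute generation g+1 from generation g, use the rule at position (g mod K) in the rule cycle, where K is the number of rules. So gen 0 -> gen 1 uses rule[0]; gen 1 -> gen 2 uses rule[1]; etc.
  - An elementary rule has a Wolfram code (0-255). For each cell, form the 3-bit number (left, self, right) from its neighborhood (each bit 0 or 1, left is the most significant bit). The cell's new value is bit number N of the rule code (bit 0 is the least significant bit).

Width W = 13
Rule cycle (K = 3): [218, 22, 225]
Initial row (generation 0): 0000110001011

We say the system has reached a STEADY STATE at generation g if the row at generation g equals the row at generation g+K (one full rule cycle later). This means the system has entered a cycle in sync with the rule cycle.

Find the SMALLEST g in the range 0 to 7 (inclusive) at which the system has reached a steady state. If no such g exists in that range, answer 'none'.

Gen 0: 0000110001011
Gen 1 (rule 218): 0001111010011
Gen 2 (rule 22): 0010000011100
Gen 3 (rule 225): 1000111001101
Gen 4 (rule 218): 0101111111100
Gen 5 (rule 22): 1100000000010
Gen 6 (rule 225): 0101111111000
Gen 7 (rule 218): 1001111111100
Gen 8 (rule 22): 1110000000010
Gen 9 (rule 225): 0110111111000
Gen 10 (rule 218): 1110111111100

Answer: none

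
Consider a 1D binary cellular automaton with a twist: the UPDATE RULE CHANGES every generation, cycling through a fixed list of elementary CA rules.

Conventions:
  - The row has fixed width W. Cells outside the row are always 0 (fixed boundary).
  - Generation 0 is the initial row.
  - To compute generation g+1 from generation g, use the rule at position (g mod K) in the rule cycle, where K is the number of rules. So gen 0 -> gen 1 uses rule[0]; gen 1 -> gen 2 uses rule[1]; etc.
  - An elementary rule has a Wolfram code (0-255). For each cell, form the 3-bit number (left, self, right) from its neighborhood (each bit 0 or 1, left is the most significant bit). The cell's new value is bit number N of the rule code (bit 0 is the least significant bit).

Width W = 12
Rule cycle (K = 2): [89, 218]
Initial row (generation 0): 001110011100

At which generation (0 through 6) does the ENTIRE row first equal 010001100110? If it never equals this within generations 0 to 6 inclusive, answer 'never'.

Answer: never

Derivation:
Gen 0: 001110011100
Gen 1 (rule 89): 101011010111
Gen 2 (rule 218): 000011000111
Gen 3 (rule 89): 111011110101
Gen 4 (rule 218): 111011110000
Gen 5 (rule 89): 101010011111
Gen 6 (rule 218): 000001111111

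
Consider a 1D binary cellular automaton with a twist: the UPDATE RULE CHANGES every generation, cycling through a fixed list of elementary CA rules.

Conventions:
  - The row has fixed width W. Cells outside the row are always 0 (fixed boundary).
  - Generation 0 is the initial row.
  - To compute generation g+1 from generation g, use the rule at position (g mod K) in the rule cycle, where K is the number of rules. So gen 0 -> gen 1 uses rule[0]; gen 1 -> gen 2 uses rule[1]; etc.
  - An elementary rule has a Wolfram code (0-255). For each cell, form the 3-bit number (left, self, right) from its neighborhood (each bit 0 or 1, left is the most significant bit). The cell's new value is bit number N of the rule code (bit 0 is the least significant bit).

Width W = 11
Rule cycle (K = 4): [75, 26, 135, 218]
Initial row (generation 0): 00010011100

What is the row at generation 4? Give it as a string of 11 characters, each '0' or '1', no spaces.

Gen 0: 00010011100
Gen 1 (rule 75): 11100110101
Gen 2 (rule 26): 10011100000
Gen 3 (rule 135): 10101001111
Gen 4 (rule 218): 00000111111

Answer: 00000111111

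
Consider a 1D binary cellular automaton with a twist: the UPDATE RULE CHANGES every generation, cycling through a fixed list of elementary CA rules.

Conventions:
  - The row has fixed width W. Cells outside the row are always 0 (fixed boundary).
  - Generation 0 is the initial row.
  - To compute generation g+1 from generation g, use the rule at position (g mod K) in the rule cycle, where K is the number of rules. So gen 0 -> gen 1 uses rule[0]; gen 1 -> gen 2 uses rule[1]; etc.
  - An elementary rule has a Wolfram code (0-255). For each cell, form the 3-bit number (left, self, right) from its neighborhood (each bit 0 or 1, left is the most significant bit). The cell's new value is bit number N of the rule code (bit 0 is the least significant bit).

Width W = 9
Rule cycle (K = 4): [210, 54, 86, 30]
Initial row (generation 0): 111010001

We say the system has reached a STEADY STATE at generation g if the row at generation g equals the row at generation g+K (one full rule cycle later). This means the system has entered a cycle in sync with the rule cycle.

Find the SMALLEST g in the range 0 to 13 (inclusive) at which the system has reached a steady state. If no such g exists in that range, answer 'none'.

Answer: 2

Derivation:
Gen 0: 111010001
Gen 1 (rule 210): 011001010
Gen 2 (rule 54): 100111111
Gen 3 (rule 86): 111000001
Gen 4 (rule 30): 100100011
Gen 5 (rule 210): 011010101
Gen 6 (rule 54): 100111111
Gen 7 (rule 86): 111000001
Gen 8 (rule 30): 100100011
Gen 9 (rule 210): 011010101
Gen 10 (rule 54): 100111111
Gen 11 (rule 86): 111000001
Gen 12 (rule 30): 100100011
Gen 13 (rule 210): 011010101
Gen 14 (rule 54): 100111111
Gen 15 (rule 86): 111000001
Gen 16 (rule 30): 100100011
Gen 17 (rule 210): 011010101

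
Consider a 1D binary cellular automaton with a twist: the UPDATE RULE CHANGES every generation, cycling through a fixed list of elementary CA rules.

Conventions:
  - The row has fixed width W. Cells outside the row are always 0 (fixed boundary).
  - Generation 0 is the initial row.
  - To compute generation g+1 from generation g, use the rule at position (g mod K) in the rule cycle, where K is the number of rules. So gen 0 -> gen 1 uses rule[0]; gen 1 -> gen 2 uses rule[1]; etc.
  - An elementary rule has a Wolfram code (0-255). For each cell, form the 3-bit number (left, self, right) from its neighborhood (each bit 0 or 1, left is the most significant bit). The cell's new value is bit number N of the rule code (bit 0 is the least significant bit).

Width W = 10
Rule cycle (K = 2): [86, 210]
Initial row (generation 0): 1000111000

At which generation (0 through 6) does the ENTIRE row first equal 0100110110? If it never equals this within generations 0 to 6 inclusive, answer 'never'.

Gen 0: 1000111000
Gen 1 (rule 86): 1101001100
Gen 2 (rule 210): 0100110110
Gen 3 (rule 86): 1111010011
Gen 4 (rule 210): 0111001101
Gen 5 (rule 86): 1001110101
Gen 6 (rule 210): 0110110000

Answer: 2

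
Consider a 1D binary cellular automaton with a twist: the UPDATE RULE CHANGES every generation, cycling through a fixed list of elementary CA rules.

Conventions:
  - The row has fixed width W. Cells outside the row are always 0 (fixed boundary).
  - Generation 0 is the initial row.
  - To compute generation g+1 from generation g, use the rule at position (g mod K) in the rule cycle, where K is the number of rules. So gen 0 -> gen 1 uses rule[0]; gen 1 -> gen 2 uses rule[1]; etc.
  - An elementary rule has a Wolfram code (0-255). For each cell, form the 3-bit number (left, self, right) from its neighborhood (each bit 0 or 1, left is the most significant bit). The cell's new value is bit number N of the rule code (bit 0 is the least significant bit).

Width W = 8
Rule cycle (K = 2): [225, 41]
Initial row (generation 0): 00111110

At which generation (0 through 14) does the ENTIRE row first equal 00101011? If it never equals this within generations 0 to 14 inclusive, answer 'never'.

Answer: 9

Derivation:
Gen 0: 00111110
Gen 1 (rule 225): 10011110
Gen 2 (rule 41): 00010000
Gen 3 (rule 225): 11000111
Gen 4 (rule 41): 10010100
Gen 5 (rule 225): 00001001
Gen 6 (rule 41): 11100000
Gen 7 (rule 225): 01101111
Gen 8 (rule 41): 01011000
Gen 9 (rule 225): 00101011
Gen 10 (rule 41): 10010110
Gen 11 (rule 225): 00001010
Gen 12 (rule 41): 11100100
Gen 13 (rule 225): 01100001
Gen 14 (rule 41): 01001100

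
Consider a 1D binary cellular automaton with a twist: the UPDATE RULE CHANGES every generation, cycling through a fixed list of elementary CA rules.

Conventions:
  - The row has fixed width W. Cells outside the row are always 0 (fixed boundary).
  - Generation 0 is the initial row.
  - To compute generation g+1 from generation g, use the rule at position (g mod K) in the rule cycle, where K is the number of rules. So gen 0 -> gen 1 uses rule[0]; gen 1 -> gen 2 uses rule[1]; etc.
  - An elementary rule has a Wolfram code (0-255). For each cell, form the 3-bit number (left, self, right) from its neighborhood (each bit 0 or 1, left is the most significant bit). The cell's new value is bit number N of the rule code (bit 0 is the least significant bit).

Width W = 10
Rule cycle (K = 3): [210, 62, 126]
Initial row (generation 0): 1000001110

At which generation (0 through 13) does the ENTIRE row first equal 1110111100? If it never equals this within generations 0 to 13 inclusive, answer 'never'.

Gen 0: 1000001110
Gen 1 (rule 210): 0100010111
Gen 2 (rule 62): 1110111100
Gen 3 (rule 126): 1011100110
Gen 4 (rule 210): 0001111011
Gen 5 (rule 62): 0011000110
Gen 6 (rule 126): 0111101111
Gen 7 (rule 210): 1011100111
Gen 8 (rule 62): 1110011100
Gen 9 (rule 126): 1011110110
Gen 10 (rule 210): 0001110011
Gen 11 (rule 62): 0011001110
Gen 12 (rule 126): 0111111011
Gen 13 (rule 210): 1011111001

Answer: 2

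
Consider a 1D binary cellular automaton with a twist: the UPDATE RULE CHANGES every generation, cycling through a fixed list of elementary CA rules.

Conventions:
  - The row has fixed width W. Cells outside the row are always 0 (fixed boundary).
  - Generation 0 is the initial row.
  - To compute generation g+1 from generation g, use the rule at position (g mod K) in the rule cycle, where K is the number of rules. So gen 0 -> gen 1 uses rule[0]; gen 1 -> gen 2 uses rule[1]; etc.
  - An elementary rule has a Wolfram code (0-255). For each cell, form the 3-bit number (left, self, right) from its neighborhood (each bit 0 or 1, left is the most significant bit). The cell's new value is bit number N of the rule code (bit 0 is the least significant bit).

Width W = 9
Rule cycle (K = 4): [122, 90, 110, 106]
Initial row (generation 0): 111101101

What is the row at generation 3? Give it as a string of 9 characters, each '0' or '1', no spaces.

Gen 0: 111101101
Gen 1 (rule 122): 100111110
Gen 2 (rule 90): 011100011
Gen 3 (rule 110): 110100111

Answer: 110100111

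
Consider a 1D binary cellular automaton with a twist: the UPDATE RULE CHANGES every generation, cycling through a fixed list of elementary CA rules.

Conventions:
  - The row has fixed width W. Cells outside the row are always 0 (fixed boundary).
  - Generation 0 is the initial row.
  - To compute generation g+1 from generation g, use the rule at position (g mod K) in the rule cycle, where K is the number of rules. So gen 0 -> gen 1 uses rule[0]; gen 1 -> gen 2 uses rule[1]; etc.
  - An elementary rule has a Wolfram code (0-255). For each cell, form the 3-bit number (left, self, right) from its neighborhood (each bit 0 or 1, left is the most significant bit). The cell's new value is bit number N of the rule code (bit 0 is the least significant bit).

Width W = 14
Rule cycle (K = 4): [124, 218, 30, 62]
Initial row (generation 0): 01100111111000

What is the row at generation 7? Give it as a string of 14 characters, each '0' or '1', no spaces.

Gen 0: 01100111111000
Gen 1 (rule 124): 01110100001100
Gen 2 (rule 218): 11110010011110
Gen 3 (rule 30): 10001111110001
Gen 4 (rule 62): 11011000001011
Gen 5 (rule 124): 11111100001111
Gen 6 (rule 218): 11111110011111
Gen 7 (rule 30): 10000001110000

Answer: 10000001110000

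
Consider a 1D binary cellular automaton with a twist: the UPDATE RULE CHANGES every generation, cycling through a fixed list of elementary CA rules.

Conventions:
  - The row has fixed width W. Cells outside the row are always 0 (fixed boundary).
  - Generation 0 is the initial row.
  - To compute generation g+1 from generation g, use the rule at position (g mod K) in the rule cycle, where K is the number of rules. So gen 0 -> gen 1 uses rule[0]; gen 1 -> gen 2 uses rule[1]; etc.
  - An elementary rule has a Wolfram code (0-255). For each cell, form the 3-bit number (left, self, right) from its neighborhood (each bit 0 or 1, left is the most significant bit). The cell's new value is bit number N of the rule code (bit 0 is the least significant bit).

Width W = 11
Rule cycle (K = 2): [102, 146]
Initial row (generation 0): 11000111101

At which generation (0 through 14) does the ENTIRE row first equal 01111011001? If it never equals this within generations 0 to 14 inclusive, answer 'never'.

Answer: never

Derivation:
Gen 0: 11000111101
Gen 1 (rule 102): 01001000111
Gen 2 (rule 146): 10110101010
Gen 3 (rule 102): 11011111110
Gen 4 (rule 146): 00001111101
Gen 5 (rule 102): 00010000111
Gen 6 (rule 146): 00101001010
Gen 7 (rule 102): 01111011110
Gen 8 (rule 146): 10110001101
Gen 9 (rule 102): 11010010111
Gen 10 (rule 146): 00001100010
Gen 11 (rule 102): 00010100110
Gen 12 (rule 146): 00100011001
Gen 13 (rule 102): 01100101011
Gen 14 (rule 146): 10011000000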